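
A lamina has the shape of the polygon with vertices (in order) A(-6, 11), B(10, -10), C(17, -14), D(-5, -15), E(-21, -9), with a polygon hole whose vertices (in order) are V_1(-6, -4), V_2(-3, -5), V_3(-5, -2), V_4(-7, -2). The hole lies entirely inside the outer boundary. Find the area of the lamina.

Outer boundary:
Apply the shoelace formula: 2A = Σ (x_i·y_{i+1} − x_{i+1}·y_i), indices taken mod 5.
Cross-terms: -50, 30, -325, -270, -285  ⇒  Σ = -900
Area = |Σ|/2 = 450.
Hole:
Apply Gauss's area formula: 2A = Σ (x_i·y_{i+1} − x_{i+1}·y_i), indices taken mod 4.
Σ = (18) + (-19) + (-4) + (16) = 11
Area = |Σ|/2 = 5.5.
Net area = 450 − 5.5 = 444.5.

444.5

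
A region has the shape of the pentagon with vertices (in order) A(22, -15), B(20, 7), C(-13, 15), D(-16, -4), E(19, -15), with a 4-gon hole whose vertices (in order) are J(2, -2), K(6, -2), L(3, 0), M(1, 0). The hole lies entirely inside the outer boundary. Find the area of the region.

Outer boundary:
Apply the shoelace (surveyor's) formula: 2A = Σ (x_i·y_{i+1} − x_{i+1}·y_i), indices taken mod 5.
Cross-terms: 454, 391, 292, 316, 45  ⇒  Σ = 1498
Area = |Σ|/2 = 749.
Hole:
Σ = (8) + (6) + (0) + (-2) = 12
Area = |Σ|/2 = 6.
Net area = 749 − 6 = 743.

743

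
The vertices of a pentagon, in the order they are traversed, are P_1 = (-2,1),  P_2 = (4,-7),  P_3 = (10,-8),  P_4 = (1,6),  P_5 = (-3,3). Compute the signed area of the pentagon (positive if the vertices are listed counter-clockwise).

Apply Gauss's area formula: 2A = Σ (x_i·y_{i+1} − x_{i+1}·y_i), indices taken mod 5.
Σ = (10) + (38) + (68) + (21) + (3) = 140
Signed area = Σ/2 = 70 (positive ⇒ counter-clockwise traversal).

70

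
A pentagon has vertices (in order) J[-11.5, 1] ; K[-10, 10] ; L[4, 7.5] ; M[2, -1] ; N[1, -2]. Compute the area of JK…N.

Apply Gauss's area formula: 2A = Σ (x_i·y_{i+1} − x_{i+1}·y_i), indices taken mod 5.
J→K: (-11.5)(10) − (-10)(1) = -105
K→L: (-10)(7.5) − (4)(10) = -115
L→M: (4)(-1) − (2)(7.5) = -19
M→N: (2)(-2) − (1)(-1) = -3
N→J: (1)(1) − (-11.5)(-2) = -22
Σ = -264
Area = |Σ|/2 = 132.

132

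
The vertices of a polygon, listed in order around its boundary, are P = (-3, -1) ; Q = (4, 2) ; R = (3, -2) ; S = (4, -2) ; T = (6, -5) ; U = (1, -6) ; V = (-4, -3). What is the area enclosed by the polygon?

P→Q: (-3)(2) − (4)(-1) = -2
Q→R: (4)(-2) − (3)(2) = -14
R→S: (3)(-2) − (4)(-2) = 2
S→T: (4)(-5) − (6)(-2) = -8
T→U: (6)(-6) − (1)(-5) = -31
U→V: (1)(-3) − (-4)(-6) = -27
V→P: (-4)(-1) − (-3)(-3) = -5
Σ = -85
Area = |Σ|/2 = 42.5.

42.5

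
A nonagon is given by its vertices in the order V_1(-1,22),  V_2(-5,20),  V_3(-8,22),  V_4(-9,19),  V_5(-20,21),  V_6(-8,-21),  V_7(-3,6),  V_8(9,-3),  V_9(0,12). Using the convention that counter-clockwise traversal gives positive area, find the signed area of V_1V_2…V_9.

V_1→V_2: (-1)(20) − (-5)(22) = 90
V_2→V_3: (-5)(22) − (-8)(20) = 50
V_3→V_4: (-8)(19) − (-9)(22) = 46
V_4→V_5: (-9)(21) − (-20)(19) = 191
V_5→V_6: (-20)(-21) − (-8)(21) = 588
V_6→V_7: (-8)(6) − (-3)(-21) = -111
V_7→V_8: (-3)(-3) − (9)(6) = -45
V_8→V_9: (9)(12) − (0)(-3) = 108
V_9→V_1: (0)(22) − (-1)(12) = 12
Σ = 929
Signed area = Σ/2 = 464.5 (positive ⇒ counter-clockwise traversal).

464.5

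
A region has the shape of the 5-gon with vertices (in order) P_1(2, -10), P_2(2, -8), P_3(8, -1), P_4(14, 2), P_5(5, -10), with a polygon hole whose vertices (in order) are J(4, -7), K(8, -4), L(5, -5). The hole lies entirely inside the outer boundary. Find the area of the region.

Outer boundary:
Apply the shoelace formula: 2A = Σ (x_i·y_{i+1} − x_{i+1}·y_i), indices taken mod 5.
Cross-terms: 4, 62, 30, -150, -30  ⇒  Σ = -84
Area = |Σ|/2 = 42.
Hole:
Cross-terms: 40, -20, -15  ⇒  Σ = 5
Area = |Σ|/2 = 2.5.
Net area = 42 − 2.5 = 39.5.

39.5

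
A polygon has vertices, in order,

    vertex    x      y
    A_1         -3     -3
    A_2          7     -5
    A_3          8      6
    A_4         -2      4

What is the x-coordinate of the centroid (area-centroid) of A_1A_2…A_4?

Apply the surveyor's formula. First the cross-terms c_i = x_i·y_{i+1} − x_{i+1}·y_i:
  36, 82, 44, 18  ⇒  2A = 180, A = 90.
Then Σ (x_i + x_{i+1})·c_i = 1548, so x̄ = 1548 / (6·90) = 43/15.

43/15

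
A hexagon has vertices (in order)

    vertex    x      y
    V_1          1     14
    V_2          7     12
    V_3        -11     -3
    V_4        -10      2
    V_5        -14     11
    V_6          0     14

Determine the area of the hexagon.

Σ = (-86) + (111) + (-52) + (-82) + (-196) + (-14) = -319
Area = |Σ|/2 = 159.5.

159.5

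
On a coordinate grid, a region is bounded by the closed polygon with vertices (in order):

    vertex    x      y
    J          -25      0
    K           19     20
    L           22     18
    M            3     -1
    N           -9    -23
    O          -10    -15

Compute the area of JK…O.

611

Cross-terms: -500, -98, -76, -78, -95, -375  ⇒  Σ = -1222
Area = |Σ|/2 = 611.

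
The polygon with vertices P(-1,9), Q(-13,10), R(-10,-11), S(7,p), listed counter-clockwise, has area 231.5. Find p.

Write out the shoelace sum; only the two edges meeting at S involve p:
2·Area = [((-10)·p − 7·(-11)) + (7·9 − (-1)·p)] + 350
       = -9·p + 490 = 463
⇒ p = 3.

3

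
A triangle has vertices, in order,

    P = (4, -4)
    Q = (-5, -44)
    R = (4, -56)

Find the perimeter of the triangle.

108

|PQ| = √((-9)² + (-40)²) = √1681 = 41
|QR| = √((9)² + (-12)²) = √225 = 15
|RP| = √((0)² + (52)²) = √2704 = 52
Perimeter = 41 + 15 + 52 = 108.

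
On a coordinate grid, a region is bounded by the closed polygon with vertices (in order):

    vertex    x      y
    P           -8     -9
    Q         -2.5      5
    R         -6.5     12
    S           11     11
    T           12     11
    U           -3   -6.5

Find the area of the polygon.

P→Q: (-8)(5) − (-2.5)(-9) = -62.5
Q→R: (-2.5)(12) − (-6.5)(5) = 2.5
R→S: (-6.5)(11) − (11)(12) = -203.5
S→T: (11)(11) − (12)(11) = -11
T→U: (12)(-6.5) − (-3)(11) = -45
U→P: (-3)(-9) − (-8)(-6.5) = -25
Σ = -344.5
Area = |Σ|/2 = 172.25.

172.25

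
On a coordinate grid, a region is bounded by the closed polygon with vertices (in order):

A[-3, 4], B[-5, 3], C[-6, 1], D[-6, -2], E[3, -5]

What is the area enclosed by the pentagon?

37.5

Apply Gauss's area formula: 2A = Σ (x_i·y_{i+1} − x_{i+1}·y_i), indices taken mod 5.
A→B: (-3)(3) − (-5)(4) = 11
B→C: (-5)(1) − (-6)(3) = 13
C→D: (-6)(-2) − (-6)(1) = 18
D→E: (-6)(-5) − (3)(-2) = 36
E→A: (3)(4) − (-3)(-5) = -3
Σ = 75
Area = |Σ|/2 = 37.5.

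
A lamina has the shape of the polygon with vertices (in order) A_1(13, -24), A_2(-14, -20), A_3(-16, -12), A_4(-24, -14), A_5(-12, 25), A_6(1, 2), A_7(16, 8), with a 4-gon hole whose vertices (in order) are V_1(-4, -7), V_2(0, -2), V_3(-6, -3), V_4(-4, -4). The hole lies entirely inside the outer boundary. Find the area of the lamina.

Outer boundary:
Apply Gauss's area formula: 2A = Σ (x_i·y_{i+1} − x_{i+1}·y_i), indices taken mod 7.
Σ = (-596) + (-152) + (-64) + (-768) + (-49) + (-24) + (-488) = -2141
Area = |Σ|/2 = 1070.5.
Hole:
Apply the shoelace (surveyor's) formula: 2A = Σ (x_i·y_{i+1} − x_{i+1}·y_i), indices taken mod 4.
Cross-terms: 8, -12, 12, 12  ⇒  Σ = 20
Area = |Σ|/2 = 10.
Net area = 1070.5 − 10 = 1060.5.

1060.5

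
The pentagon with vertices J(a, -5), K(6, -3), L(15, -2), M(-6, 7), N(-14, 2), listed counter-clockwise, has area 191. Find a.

The doubled signed area Σ (x_i y_{i+1} − x_{i+1} y_i) is linear in a.
With a=0 it equals 312; the coefficient of a is -5 (from the two edges through J).
So -5·a + 312 = 2·191 = 382 ⇒ a = -14.

-14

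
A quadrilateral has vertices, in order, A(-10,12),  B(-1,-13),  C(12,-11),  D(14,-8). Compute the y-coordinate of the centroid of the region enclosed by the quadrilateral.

Apply Gauss's area formula. First the cross-terms c_i = x_i·y_{i+1} − x_{i+1}·y_i:
  142, 167, 58, 88  ⇒  2A = 455, A = 227.5.
Then Σ (y_i + y_{i+1})·c_i = -4900, so ȳ = -4900 / (6·227.5) = -140/39.

-140/39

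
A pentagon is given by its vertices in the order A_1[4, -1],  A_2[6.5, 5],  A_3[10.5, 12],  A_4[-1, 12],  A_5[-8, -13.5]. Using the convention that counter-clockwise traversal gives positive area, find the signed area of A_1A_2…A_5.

Apply the shoelace (surveyor's) formula: 2A = Σ (x_i·y_{i+1} − x_{i+1}·y_i), indices taken mod 5.
Σ = (26.5) + (25.5) + (138) + (109.5) + (62) = 361.5
Signed area = Σ/2 = 180.75 (positive ⇒ counter-clockwise traversal).

180.75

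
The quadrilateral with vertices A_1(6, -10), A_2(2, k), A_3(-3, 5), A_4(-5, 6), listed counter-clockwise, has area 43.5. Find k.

4

The doubled signed area Σ (x_i y_{i+1} − x_{i+1} y_i) is linear in k.
With k=0 it equals 51; the coefficient of k is 9 (from the two edges through A_2).
So 9·k + 51 = 2·43.5 = 87 ⇒ k = 4.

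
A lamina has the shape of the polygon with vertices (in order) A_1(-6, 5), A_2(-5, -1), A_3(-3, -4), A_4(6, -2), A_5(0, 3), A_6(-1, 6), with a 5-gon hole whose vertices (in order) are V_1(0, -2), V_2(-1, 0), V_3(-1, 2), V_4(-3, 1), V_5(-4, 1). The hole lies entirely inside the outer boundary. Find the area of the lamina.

Outer boundary:
Σ = (31) + (17) + (30) + (18) + (3) + (31) = 130
Area = |Σ|/2 = 65.
Hole:
Apply the surveyor's formula: 2A = Σ (x_i·y_{i+1} − x_{i+1}·y_i), indices taken mod 5.
V_1→V_2: (0)(0) − (-1)(-2) = -2
V_2→V_3: (-1)(2) − (-1)(0) = -2
V_3→V_4: (-1)(1) − (-3)(2) = 5
V_4→V_5: (-3)(1) − (-4)(1) = 1
V_5→V_1: (-4)(-2) − (0)(1) = 8
Σ = 10
Area = |Σ|/2 = 5.
Net area = 65 − 5 = 60.

60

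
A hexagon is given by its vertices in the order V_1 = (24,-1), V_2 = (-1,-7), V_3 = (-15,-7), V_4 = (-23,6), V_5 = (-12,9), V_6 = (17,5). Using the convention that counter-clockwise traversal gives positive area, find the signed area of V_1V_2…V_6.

Apply the shoelace (surveyor's) formula: 2A = Σ (x_i·y_{i+1} − x_{i+1}·y_i), indices taken mod 6.
Σ = (-169) + (-98) + (-251) + (-135) + (-213) + (-137) = -1003
Signed area = Σ/2 = -501.5 (negative ⇒ clockwise traversal).

-501.5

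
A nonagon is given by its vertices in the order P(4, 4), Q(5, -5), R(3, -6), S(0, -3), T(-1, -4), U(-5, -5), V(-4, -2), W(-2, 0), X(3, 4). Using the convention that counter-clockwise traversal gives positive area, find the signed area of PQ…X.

Σ = (-40) + (-15) + (-9) + (-3) + (-15) + (-10) + (-4) + (-8) + (-4) = -108
Signed area = Σ/2 = -54 (negative ⇒ clockwise traversal).

-54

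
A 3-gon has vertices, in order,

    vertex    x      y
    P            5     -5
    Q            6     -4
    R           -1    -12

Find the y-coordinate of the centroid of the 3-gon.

-7

Apply the surveyor's formula. First the cross-terms c_i = x_i·y_{i+1} − x_{i+1}·y_i:
  10, -76, 65  ⇒  2A = -1, A = -0.5.
Then Σ (y_i + y_{i+1})·c_i = 21, so ȳ = 21 / (6·(-0.5)) = -7.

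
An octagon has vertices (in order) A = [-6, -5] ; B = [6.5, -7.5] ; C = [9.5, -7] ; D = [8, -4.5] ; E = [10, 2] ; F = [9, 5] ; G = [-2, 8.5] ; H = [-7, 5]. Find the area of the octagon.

Apply Gauss's area formula: 2A = Σ (x_i·y_{i+1} − x_{i+1}·y_i), indices taken mod 8.
Σ = (77.5) + (25.75) + (13.25) + (61) + (32) + (86.5) + (49.5) + (65) = 410.5
Area = |Σ|/2 = 205.25.

205.25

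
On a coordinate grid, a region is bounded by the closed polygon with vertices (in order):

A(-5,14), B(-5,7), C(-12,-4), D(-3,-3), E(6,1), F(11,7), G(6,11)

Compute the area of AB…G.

Σ = (35) + (104) + (24) + (15) + (31) + (79) + (139) = 427
Area = |Σ|/2 = 213.5.

213.5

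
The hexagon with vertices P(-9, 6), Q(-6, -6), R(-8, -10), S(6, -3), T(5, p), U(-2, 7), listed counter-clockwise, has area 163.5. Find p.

5

The doubled signed area Σ (x_i y_{i+1} − x_{i+1} y_i) is linear in p.
With p=0 it equals 287; the coefficient of p is 8 (from the two edges through T).
So 8·p + 287 = 2·163.5 = 327 ⇒ p = 5.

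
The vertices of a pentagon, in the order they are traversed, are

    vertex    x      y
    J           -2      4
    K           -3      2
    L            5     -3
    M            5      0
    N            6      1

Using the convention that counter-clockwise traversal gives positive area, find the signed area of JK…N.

26.5

J→K: (-2)(2) − (-3)(4) = 8
K→L: (-3)(-3) − (5)(2) = -1
L→M: (5)(0) − (5)(-3) = 15
M→N: (5)(1) − (6)(0) = 5
N→J: (6)(4) − (-2)(1) = 26
Σ = 53
Signed area = Σ/2 = 26.5 (positive ⇒ counter-clockwise traversal).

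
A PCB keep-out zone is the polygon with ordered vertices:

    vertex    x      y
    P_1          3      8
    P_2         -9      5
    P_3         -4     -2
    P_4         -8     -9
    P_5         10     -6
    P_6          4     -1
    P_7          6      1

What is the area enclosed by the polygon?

Apply the surveyor's formula: 2A = Σ (x_i·y_{i+1} − x_{i+1}·y_i), indices taken mod 7.
Cross-terms: 87, 38, 20, 138, 14, 10, 45  ⇒  Σ = 352
Area = |Σ|/2 = 176.

176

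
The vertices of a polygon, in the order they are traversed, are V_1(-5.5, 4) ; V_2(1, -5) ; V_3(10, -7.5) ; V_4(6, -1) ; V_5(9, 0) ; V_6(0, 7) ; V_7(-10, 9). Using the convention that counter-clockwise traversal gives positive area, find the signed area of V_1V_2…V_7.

126.25

Apply the surveyor's formula: 2A = Σ (x_i·y_{i+1} − x_{i+1}·y_i), indices taken mod 7.
V_1→V_2: (-5.5)(-5) − (1)(4) = 23.5
V_2→V_3: (1)(-7.5) − (10)(-5) = 42.5
V_3→V_4: (10)(-1) − (6)(-7.5) = 35
V_4→V_5: (6)(0) − (9)(-1) = 9
V_5→V_6: (9)(7) − (0)(0) = 63
V_6→V_7: (0)(9) − (-10)(7) = 70
V_7→V_1: (-10)(4) − (-5.5)(9) = 9.5
Σ = 252.5
Signed area = Σ/2 = 126.25 (positive ⇒ counter-clockwise traversal).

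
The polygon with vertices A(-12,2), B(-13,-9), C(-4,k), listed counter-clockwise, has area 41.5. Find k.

Write out the shoelace sum; only the two edges meeting at C involve k:
2·Area = [((-13)·k − (-4)·(-9)) + ((-4)·2 − (-12)·k)] + 134
       = -1·k + 90 = 83
⇒ k = 7.

7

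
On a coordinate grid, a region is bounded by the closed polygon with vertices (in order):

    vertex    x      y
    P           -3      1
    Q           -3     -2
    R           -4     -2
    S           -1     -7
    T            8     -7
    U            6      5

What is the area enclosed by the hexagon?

Apply the shoelace (surveyor's) formula: 2A = Σ (x_i·y_{i+1} − x_{i+1}·y_i), indices taken mod 6.
Σ = (9) + (-2) + (26) + (63) + (82) + (21) = 199
Area = |Σ|/2 = 99.5.

99.5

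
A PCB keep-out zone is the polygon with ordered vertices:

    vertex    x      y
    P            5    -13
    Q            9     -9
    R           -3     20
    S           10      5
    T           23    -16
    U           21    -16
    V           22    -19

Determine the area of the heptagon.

267.5

Apply the shoelace formula: 2A = Σ (x_i·y_{i+1} − x_{i+1}·y_i), indices taken mod 7.
Σ = (72) + (153) + (-215) + (-275) + (-32) + (-47) + (-191) = -535
Area = |Σ|/2 = 267.5.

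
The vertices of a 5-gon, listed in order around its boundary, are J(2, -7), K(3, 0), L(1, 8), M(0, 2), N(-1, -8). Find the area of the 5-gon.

Apply Gauss's area formula: 2A = Σ (x_i·y_{i+1} − x_{i+1}·y_i), indices taken mod 5.
Σ = (21) + (24) + (2) + (2) + (23) = 72
Area = |Σ|/2 = 36.

36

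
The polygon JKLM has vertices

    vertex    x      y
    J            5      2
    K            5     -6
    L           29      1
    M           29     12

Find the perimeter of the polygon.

70

|JK| = √((0)² + (-8)²) = √64 = 8
|KL| = √((24)² + (7)²) = √625 = 25
|LM| = √((0)² + (11)²) = √121 = 11
|MJ| = √((-24)² + (-10)²) = √676 = 26
Perimeter = 8 + 25 + 11 + 26 = 70.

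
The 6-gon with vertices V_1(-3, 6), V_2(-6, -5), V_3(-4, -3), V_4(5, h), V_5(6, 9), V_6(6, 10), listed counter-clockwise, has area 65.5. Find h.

Write out the shoelace sum; only the two edges meeting at V_4 involve h:
2·Area = [((-4)·h − 5·(-3)) + (5·9 − 6·h)] + 121
       = -10·h + 181 = 131
⇒ h = 5.

5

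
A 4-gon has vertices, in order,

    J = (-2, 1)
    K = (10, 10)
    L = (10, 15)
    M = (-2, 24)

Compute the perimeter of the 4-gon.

58

|JK| = √((12)² + (9)²) = √225 = 15
|KL| = √((0)² + (5)²) = √25 = 5
|LM| = √((-12)² + (9)²) = √225 = 15
|MJ| = √((0)² + (-23)²) = √529 = 23
Perimeter = 15 + 5 + 15 + 23 = 58.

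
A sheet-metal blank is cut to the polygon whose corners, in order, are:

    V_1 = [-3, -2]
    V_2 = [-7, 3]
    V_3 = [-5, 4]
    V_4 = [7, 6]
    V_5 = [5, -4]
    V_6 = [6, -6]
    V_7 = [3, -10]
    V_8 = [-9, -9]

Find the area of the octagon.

163

Apply Gauss's area formula: 2A = Σ (x_i·y_{i+1} − x_{i+1}·y_i), indices taken mod 8.
V_1→V_2: (-3)(3) − (-7)(-2) = -23
V_2→V_3: (-7)(4) − (-5)(3) = -13
V_3→V_4: (-5)(6) − (7)(4) = -58
V_4→V_5: (7)(-4) − (5)(6) = -58
V_5→V_6: (5)(-6) − (6)(-4) = -6
V_6→V_7: (6)(-10) − (3)(-6) = -42
V_7→V_8: (3)(-9) − (-9)(-10) = -117
V_8→V_1: (-9)(-2) − (-3)(-9) = -9
Σ = -326
Area = |Σ|/2 = 163.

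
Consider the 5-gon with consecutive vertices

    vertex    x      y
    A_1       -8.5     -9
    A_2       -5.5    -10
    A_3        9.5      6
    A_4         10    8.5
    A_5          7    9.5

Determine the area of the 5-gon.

85.75

Apply Gauss's area formula: 2A = Σ (x_i·y_{i+1} − x_{i+1}·y_i), indices taken mod 5.
Σ = (35.5) + (62) + (20.75) + (35.5) + (17.75) = 171.5
Area = |Σ|/2 = 85.75.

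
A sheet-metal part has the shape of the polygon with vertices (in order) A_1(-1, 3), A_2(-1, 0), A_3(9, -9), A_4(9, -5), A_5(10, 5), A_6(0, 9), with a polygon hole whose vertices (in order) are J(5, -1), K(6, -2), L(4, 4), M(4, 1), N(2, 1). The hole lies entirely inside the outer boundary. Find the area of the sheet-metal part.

Outer boundary:
Apply the shoelace (surveyor's) formula: 2A = Σ (x_i·y_{i+1} − x_{i+1}·y_i), indices taken mod 6.
Σ = (3) + (9) + (36) + (95) + (90) + (9) = 242
Area = |Σ|/2 = 121.
Hole:
Σ = (-4) + (32) + (-12) + (2) + (-7) = 11
Area = |Σ|/2 = 5.5.
Net area = 121 − 5.5 = 115.5.

115.5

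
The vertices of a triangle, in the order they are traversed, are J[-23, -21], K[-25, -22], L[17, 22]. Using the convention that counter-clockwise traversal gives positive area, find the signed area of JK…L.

Apply the surveyor's formula: 2A = Σ (x_i·y_{i+1} − x_{i+1}·y_i), indices taken mod 3.
Σ = (-19) + (-176) + (149) = -46
Signed area = Σ/2 = -23 (negative ⇒ clockwise traversal).

-23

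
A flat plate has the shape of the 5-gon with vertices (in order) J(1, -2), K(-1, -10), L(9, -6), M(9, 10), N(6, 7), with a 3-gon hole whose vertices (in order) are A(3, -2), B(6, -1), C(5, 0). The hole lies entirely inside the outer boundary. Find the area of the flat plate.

Outer boundary:
Apply the shoelace (surveyor's) formula: 2A = Σ (x_i·y_{i+1} − x_{i+1}·y_i), indices taken mod 5.
Σ = (-12) + (96) + (144) + (3) + (-19) = 212
Area = |Σ|/2 = 106.
Hole:
A→B: (3)(-1) − (6)(-2) = 9
B→C: (6)(0) − (5)(-1) = 5
C→A: (5)(-2) − (3)(0) = -10
Σ = 4
Area = |Σ|/2 = 2.
Net area = 106 − 2 = 104.

104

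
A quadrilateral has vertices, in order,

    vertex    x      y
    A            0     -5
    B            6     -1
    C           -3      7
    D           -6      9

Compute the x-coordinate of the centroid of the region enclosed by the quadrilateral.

-1/19

Apply the shoelace (surveyor's) formula. First the cross-terms c_i = x_i·y_{i+1} − x_{i+1}·y_i:
  30, 39, 15, 30  ⇒  2A = 114, A = 57.
Then Σ (x_i + x_{i+1})·c_i = -18, so x̄ = -18 / (6·57) = -1/19.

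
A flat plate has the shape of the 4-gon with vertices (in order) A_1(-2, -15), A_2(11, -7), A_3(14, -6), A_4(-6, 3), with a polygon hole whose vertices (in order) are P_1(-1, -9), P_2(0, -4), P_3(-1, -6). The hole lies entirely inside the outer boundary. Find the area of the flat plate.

Outer boundary:
Apply the surveyor's formula: 2A = Σ (x_i·y_{i+1} − x_{i+1}·y_i), indices taken mod 4.
Σ = (179) + (32) + (6) + (96) = 313
Area = |Σ|/2 = 156.5.
Hole:
Σ = (4) + (-4) + (3) = 3
Area = |Σ|/2 = 1.5.
Net area = 156.5 − 1.5 = 155.

155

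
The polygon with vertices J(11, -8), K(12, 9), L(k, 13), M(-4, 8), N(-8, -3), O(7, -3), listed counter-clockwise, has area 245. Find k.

11

Write out the shoelace sum; only the two edges meeting at L involve k:
2·Area = [(12·13 − k·9) + (k·8 − (-4)·13)] + 293
       = -1·k + 501 = 490
⇒ k = 11.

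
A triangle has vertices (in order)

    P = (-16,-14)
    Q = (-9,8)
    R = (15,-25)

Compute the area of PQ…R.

Σ = (-254) + (105) + (-610) = -759
Area = |Σ|/2 = 379.5.

379.5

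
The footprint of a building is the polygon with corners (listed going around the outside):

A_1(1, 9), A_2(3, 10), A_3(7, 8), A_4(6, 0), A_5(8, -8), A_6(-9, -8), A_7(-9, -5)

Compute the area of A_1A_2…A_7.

199

Apply Gauss's area formula: 2A = Σ (x_i·y_{i+1} − x_{i+1}·y_i), indices taken mod 7.
A_1→A_2: (1)(10) − (3)(9) = -17
A_2→A_3: (3)(8) − (7)(10) = -46
A_3→A_4: (7)(0) − (6)(8) = -48
A_4→A_5: (6)(-8) − (8)(0) = -48
A_5→A_6: (8)(-8) − (-9)(-8) = -136
A_6→A_7: (-9)(-5) − (-9)(-8) = -27
A_7→A_1: (-9)(9) − (1)(-5) = -76
Σ = -398
Area = |Σ|/2 = 199.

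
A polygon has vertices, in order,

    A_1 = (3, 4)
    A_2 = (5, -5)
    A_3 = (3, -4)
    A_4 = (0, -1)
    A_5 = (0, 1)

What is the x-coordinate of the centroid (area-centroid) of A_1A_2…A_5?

Apply the surveyor's formula. First the cross-terms c_i = x_i·y_{i+1} − x_{i+1}·y_i:
  -35, -5, -3, 0, -3  ⇒  2A = -46, A = -23.
Then Σ (x_i + x_{i+1})·c_i = -338, so x̄ = -338 / (6·(-23)) = 169/69.

169/69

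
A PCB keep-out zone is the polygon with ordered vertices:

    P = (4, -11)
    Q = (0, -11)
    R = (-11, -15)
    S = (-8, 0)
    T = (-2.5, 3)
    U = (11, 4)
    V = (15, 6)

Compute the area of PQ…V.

267.5

Apply Gauss's area formula: 2A = Σ (x_i·y_{i+1} − x_{i+1}·y_i), indices taken mod 7.
P→Q: (4)(-11) − (0)(-11) = -44
Q→R: (0)(-15) − (-11)(-11) = -121
R→S: (-11)(0) − (-8)(-15) = -120
S→T: (-8)(3) − (-2.5)(0) = -24
T→U: (-2.5)(4) − (11)(3) = -43
U→V: (11)(6) − (15)(4) = 6
V→P: (15)(-11) − (4)(6) = -189
Σ = -535
Area = |Σ|/2 = 267.5.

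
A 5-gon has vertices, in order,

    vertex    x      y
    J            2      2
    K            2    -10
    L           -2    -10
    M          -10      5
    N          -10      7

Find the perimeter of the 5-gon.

|JK| = √((0)² + (-12)²) = √144 = 12
|KL| = √((-4)² + (0)²) = √16 = 4
|LM| = √((-8)² + (15)²) = √289 = 17
|MN| = √((0)² + (2)²) = √4 = 2
|NJ| = √((12)² + (-5)²) = √169 = 13
Perimeter = 12 + 4 + 17 + 2 + 13 = 48.

48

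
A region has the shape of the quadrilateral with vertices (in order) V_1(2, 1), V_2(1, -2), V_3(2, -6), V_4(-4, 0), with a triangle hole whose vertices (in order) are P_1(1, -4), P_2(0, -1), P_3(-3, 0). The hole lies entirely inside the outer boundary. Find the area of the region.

Outer boundary:
Apply the surveyor's formula: 2A = Σ (x_i·y_{i+1} − x_{i+1}·y_i), indices taken mod 4.
Cross-terms: -5, -2, -24, -4  ⇒  Σ = -35
Area = |Σ|/2 = 17.5.
Hole:
Apply the shoelace formula: 2A = Σ (x_i·y_{i+1} − x_{i+1}·y_i), indices taken mod 3.
Cross-terms: -1, -3, 12  ⇒  Σ = 8
Area = |Σ|/2 = 4.
Net area = 17.5 − 4 = 13.5.

13.5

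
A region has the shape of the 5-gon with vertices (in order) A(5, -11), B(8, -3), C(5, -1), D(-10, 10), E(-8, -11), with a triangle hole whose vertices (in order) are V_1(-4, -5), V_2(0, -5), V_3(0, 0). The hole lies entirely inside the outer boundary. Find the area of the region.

216.5

Outer boundary:
Apply the shoelace (surveyor's) formula: 2A = Σ (x_i·y_{i+1} − x_{i+1}·y_i), indices taken mod 5.
Cross-terms: 73, 7, 40, 190, 143  ⇒  Σ = 453
Area = |Σ|/2 = 226.5.
Hole:
Apply Gauss's area formula: 2A = Σ (x_i·y_{i+1} − x_{i+1}·y_i), indices taken mod 3.
V_1→V_2: (-4)(-5) − (0)(-5) = 20
V_2→V_3: (0)(0) − (0)(-5) = 0
V_3→V_1: (0)(-5) − (-4)(0) = 0
Σ = 20
Area = |Σ|/2 = 10.
Net area = 226.5 − 10 = 216.5.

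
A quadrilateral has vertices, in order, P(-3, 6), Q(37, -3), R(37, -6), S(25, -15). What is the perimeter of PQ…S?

94

|PQ| = √((40)² + (-9)²) = √1681 = 41
|QR| = √((0)² + (-3)²) = √9 = 3
|RS| = √((-12)² + (-9)²) = √225 = 15
|SP| = √((-28)² + (21)²) = √1225 = 35
Perimeter = 41 + 3 + 15 + 35 = 94.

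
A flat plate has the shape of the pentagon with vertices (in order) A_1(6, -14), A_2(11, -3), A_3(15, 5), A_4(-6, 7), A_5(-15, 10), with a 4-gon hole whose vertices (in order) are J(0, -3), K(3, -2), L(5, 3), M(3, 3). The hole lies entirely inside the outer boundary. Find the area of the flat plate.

Outer boundary:
Σ = (136) + (100) + (135) + (45) + (150) = 566
Area = |Σ|/2 = 283.
Hole:
Cross-terms: 9, 19, 6, -9  ⇒  Σ = 25
Area = |Σ|/2 = 12.5.
Net area = 283 − 12.5 = 270.5.

270.5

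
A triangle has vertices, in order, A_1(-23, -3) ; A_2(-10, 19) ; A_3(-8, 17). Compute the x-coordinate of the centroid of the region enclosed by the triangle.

-41/3

Apply the shoelace (surveyor's) formula. First the cross-terms c_i = x_i·y_{i+1} − x_{i+1}·y_i:
  -467, -18, 415  ⇒  2A = -70, A = -35.
Then Σ (x_i + x_{i+1})·c_i = 2870, so x̄ = 2870 / (6·(-35)) = -41/3.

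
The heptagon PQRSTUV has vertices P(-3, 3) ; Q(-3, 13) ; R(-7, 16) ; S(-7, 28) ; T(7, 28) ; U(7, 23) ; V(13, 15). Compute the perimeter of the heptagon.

76

|PQ| = √((0)² + (10)²) = √100 = 10
|QR| = √((-4)² + (3)²) = √25 = 5
|RS| = √((0)² + (12)²) = √144 = 12
|ST| = √((14)² + (0)²) = √196 = 14
|TU| = √((0)² + (-5)²) = √25 = 5
|UV| = √((6)² + (-8)²) = √100 = 10
|VP| = √((-16)² + (-12)²) = √400 = 20
Perimeter = 10 + 5 + 12 + 14 + 5 + 10 + 20 = 76.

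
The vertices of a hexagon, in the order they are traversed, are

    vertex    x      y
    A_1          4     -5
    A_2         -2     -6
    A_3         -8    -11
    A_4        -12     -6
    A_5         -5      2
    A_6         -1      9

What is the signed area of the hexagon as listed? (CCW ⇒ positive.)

-136

A_1→A_2: (4)(-6) − (-2)(-5) = -34
A_2→A_3: (-2)(-11) − (-8)(-6) = -26
A_3→A_4: (-8)(-6) − (-12)(-11) = -84
A_4→A_5: (-12)(2) − (-5)(-6) = -54
A_5→A_6: (-5)(9) − (-1)(2) = -43
A_6→A_1: (-1)(-5) − (4)(9) = -31
Σ = -272
Signed area = Σ/2 = -136 (negative ⇒ clockwise traversal).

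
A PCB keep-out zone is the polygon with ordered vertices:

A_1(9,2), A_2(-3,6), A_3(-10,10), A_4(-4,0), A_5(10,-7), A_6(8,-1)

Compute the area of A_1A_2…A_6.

Apply the surveyor's formula: 2A = Σ (x_i·y_{i+1} − x_{i+1}·y_i), indices taken mod 6.
A_1→A_2: (9)(6) − (-3)(2) = 60
A_2→A_3: (-3)(10) − (-10)(6) = 30
A_3→A_4: (-10)(0) − (-4)(10) = 40
A_4→A_5: (-4)(-7) − (10)(0) = 28
A_5→A_6: (10)(-1) − (8)(-7) = 46
A_6→A_1: (8)(2) − (9)(-1) = 25
Σ = 229
Area = |Σ|/2 = 114.5.

114.5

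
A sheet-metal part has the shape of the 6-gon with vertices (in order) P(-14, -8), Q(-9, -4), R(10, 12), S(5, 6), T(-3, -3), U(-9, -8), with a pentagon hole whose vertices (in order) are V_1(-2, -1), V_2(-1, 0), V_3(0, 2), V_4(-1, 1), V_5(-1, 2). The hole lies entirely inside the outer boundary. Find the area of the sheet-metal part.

Outer boundary:
Σ = (-16) + (-68) + (0) + (3) + (-3) + (-40) = -124
Area = |Σ|/2 = 62.
Hole:
Apply the surveyor's formula: 2A = Σ (x_i·y_{i+1} − x_{i+1}·y_i), indices taken mod 5.
Σ = (-1) + (-2) + (2) + (-1) + (5) = 3
Area = |Σ|/2 = 1.5.
Net area = 62 − 1.5 = 60.5.

60.5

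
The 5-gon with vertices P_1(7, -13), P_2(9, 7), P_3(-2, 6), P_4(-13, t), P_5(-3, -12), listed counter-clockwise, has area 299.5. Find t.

8

The doubled signed area Σ (x_i y_{i+1} − x_{i+1} y_i) is linear in t.
With t=0 it equals 591; the coefficient of t is 1 (from the two edges through P_4).
So 1·t + 591 = 2·299.5 = 599 ⇒ t = 8.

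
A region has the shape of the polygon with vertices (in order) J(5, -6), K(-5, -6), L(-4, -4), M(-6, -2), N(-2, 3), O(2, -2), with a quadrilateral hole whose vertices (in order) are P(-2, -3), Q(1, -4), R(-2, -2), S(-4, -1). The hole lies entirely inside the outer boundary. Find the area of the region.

Outer boundary:
J→K: (5)(-6) − (-5)(-6) = -60
K→L: (-5)(-4) − (-4)(-6) = -4
L→M: (-4)(-2) − (-6)(-4) = -16
M→N: (-6)(3) − (-2)(-2) = -22
N→O: (-2)(-2) − (2)(3) = -2
O→J: (2)(-6) − (5)(-2) = -2
Σ = -106
Area = |Σ|/2 = 53.
Hole:
Apply the shoelace (surveyor's) formula: 2A = Σ (x_i·y_{i+1} − x_{i+1}·y_i), indices taken mod 4.
Σ = (11) + (-10) + (-6) + (10) = 5
Area = |Σ|/2 = 2.5.
Net area = 53 − 2.5 = 50.5.

50.5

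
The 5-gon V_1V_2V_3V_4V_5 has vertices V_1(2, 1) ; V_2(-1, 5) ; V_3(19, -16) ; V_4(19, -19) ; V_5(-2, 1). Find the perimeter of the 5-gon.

|V_1V_2| = √((-3)² + (4)²) = √25 = 5
|V_2V_3| = √((20)² + (-21)²) = √841 = 29
|V_3V_4| = √((0)² + (-3)²) = √9 = 3
|V_4V_5| = √((-21)² + (20)²) = √841 = 29
|V_5V_1| = √((4)² + (0)²) = √16 = 4
Perimeter = 5 + 29 + 3 + 29 + 4 = 70.

70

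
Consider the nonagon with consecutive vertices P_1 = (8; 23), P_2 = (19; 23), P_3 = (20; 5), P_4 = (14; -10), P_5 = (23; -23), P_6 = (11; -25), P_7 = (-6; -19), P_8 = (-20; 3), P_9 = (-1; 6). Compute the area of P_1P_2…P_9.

Σ = (-253) + (-365) + (-270) + (-92) + (-322) + (-359) + (-398) + (-117) + (-71) = -2247
Area = |Σ|/2 = 1123.5.

1123.5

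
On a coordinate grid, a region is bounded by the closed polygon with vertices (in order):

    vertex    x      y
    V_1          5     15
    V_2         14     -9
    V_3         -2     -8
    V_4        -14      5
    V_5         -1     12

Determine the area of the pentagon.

Apply the shoelace formula: 2A = Σ (x_i·y_{i+1} − x_{i+1}·y_i), indices taken mod 5.
V_1→V_2: (5)(-9) − (14)(15) = -255
V_2→V_3: (14)(-8) − (-2)(-9) = -130
V_3→V_4: (-2)(5) − (-14)(-8) = -122
V_4→V_5: (-14)(12) − (-1)(5) = -163
V_5→V_1: (-1)(15) − (5)(12) = -75
Σ = -745
Area = |Σ|/2 = 372.5.

372.5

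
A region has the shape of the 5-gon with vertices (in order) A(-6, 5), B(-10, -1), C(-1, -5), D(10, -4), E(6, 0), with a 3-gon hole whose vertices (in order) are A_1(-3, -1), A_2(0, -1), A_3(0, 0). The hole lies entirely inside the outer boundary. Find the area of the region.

105

Outer boundary:
Apply the shoelace (surveyor's) formula: 2A = Σ (x_i·y_{i+1} − x_{i+1}·y_i), indices taken mod 5.
Cross-terms: 56, 49, 54, 24, 30  ⇒  Σ = 213
Area = |Σ|/2 = 106.5.
Hole:
Σ = (3) + (0) + (0) = 3
Area = |Σ|/2 = 1.5.
Net area = 106.5 − 1.5 = 105.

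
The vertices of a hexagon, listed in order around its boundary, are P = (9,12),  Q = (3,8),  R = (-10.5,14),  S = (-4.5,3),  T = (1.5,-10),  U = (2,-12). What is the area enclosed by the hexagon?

184

P→Q: (9)(8) − (3)(12) = 36
Q→R: (3)(14) − (-10.5)(8) = 126
R→S: (-10.5)(3) − (-4.5)(14) = 31.5
S→T: (-4.5)(-10) − (1.5)(3) = 40.5
T→U: (1.5)(-12) − (2)(-10) = 2
U→P: (2)(12) − (9)(-12) = 132
Σ = 368
Area = |Σ|/2 = 184.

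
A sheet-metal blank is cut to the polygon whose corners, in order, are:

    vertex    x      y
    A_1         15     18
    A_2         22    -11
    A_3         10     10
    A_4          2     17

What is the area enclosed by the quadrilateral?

150

Apply the surveyor's formula: 2A = Σ (x_i·y_{i+1} − x_{i+1}·y_i), indices taken mod 4.
Cross-terms: -561, 330, 150, -219  ⇒  Σ = -300
Area = |Σ|/2 = 150.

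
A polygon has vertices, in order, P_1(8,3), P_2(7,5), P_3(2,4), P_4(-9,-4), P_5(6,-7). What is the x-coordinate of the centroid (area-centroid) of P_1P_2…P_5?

171/113

Apply Gauss's area formula. First the cross-terms c_i = x_i·y_{i+1} − x_{i+1}·y_i:
  19, 18, 28, 87, 74  ⇒  2A = 226, A = 113.
Then Σ (x_i + x_{i+1})·c_i = 1026, so x̄ = 1026 / (6·113) = 171/113.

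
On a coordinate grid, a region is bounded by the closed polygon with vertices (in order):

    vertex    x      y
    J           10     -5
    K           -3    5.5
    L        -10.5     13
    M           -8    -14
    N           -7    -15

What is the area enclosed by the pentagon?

258.375

Σ = (40) + (18.75) + (251) + (22) + (185) = 516.75
Area = |Σ|/2 = 258.375.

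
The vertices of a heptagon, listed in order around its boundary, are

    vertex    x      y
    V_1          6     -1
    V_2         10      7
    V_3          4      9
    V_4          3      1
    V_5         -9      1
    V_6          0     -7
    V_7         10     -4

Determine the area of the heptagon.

Cross-terms: 52, 62, -23, 12, 63, 70, 14  ⇒  Σ = 250
Area = |Σ|/2 = 125.

125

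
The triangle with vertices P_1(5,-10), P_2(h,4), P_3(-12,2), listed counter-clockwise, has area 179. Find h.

Write out the shoelace sum; only the two edges meeting at P_2 involve h:
2·Area = [(5·4 − h·(-10)) + (h·2 − (-12)·4)] + 110
       = 12·h + 178 = 358
⇒ h = 15.

15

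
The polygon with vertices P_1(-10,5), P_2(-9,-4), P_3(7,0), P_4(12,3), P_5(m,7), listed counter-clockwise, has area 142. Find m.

Write out the shoelace sum; only the two edges meeting at P_5 involve m:
2·Area = [(12·7 − m·3) + (m·5 − (-10)·7)] + 134
       = 2·m + 288 = 284
⇒ m = -2.

-2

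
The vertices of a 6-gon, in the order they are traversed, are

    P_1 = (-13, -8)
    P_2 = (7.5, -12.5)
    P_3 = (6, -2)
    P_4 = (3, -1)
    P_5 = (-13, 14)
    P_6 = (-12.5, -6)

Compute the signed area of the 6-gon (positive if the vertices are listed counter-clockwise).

293.25

Σ = (222.5) + (60) + (0) + (29) + (253) + (22) = 586.5
Signed area = Σ/2 = 293.25 (positive ⇒ counter-clockwise traversal).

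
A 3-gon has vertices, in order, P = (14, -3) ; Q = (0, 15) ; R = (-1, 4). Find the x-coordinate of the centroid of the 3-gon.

13/3

Apply the shoelace (surveyor's) formula. First the cross-terms c_i = x_i·y_{i+1} − x_{i+1}·y_i:
  210, 15, -53  ⇒  2A = 172, A = 86.
Then Σ (x_i + x_{i+1})·c_i = 2236, so x̄ = 2236 / (6·86) = 13/3.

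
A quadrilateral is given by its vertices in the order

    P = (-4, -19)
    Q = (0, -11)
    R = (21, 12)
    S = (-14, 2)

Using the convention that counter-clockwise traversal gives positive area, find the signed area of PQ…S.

379.5

Apply the shoelace formula: 2A = Σ (x_i·y_{i+1} − x_{i+1}·y_i), indices taken mod 4.
Cross-terms: 44, 231, 210, 274  ⇒  Σ = 759
Signed area = Σ/2 = 379.5 (positive ⇒ counter-clockwise traversal).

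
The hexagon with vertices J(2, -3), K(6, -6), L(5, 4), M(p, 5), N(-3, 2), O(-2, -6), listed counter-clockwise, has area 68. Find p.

The doubled signed area Σ (x_i y_{i+1} − x_{i+1} y_i) is linear in p.
With p=0 it equals 140; the coefficient of p is -2 (from the two edges through M).
So -2·p + 140 = 2·68 = 136 ⇒ p = 2.

2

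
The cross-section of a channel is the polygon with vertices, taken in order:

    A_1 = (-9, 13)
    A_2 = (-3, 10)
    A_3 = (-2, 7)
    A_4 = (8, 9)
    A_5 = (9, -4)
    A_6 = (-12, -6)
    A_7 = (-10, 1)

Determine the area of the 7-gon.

Apply the surveyor's formula: 2A = Σ (x_i·y_{i+1} − x_{i+1}·y_i), indices taken mod 7.
Σ = (-51) + (-1) + (-74) + (-113) + (-102) + (-72) + (-121) = -534
Area = |Σ|/2 = 267.

267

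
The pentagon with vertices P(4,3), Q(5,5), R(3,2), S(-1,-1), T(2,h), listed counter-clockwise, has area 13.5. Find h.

Write out the shoelace sum; only the two edges meeting at T involve h:
2·Area = [((-1)·h − 2·(-1)) + (2·3 − 4·h)] + -1
       = -5·h + 7 = 27
⇒ h = -4.

-4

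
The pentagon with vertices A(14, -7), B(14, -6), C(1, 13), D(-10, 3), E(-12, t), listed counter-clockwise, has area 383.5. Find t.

-13

The doubled signed area Σ (x_i y_{i+1} − x_{i+1} y_i) is linear in t.
With t=0 it equals 455; the coefficient of t is -24 (from the two edges through E).
So -24·t + 455 = 2·383.5 = 767 ⇒ t = -13.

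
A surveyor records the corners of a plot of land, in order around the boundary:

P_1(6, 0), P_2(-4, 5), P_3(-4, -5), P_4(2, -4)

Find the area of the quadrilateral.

60

Σ = (30) + (40) + (26) + (24) = 120
Area = |Σ|/2 = 60.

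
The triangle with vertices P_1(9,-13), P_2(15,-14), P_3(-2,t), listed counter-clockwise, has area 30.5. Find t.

-1

Write out the shoelace sum; only the two edges meeting at P_3 involve t:
2·Area = [(15·t − (-2)·(-14)) + ((-2)·(-13) − 9·t)] + 69
       = 6·t + 67 = 61
⇒ t = -1.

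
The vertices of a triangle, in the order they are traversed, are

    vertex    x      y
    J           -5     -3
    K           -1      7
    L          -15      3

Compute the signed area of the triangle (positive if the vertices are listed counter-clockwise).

62

J→K: (-5)(7) − (-1)(-3) = -38
K→L: (-1)(3) − (-15)(7) = 102
L→J: (-15)(-3) − (-5)(3) = 60
Σ = 124
Signed area = Σ/2 = 62 (positive ⇒ counter-clockwise traversal).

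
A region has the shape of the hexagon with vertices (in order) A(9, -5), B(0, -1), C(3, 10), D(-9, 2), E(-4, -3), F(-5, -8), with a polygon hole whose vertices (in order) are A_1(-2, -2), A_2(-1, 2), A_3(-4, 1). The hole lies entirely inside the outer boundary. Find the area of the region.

Outer boundary:
Apply the shoelace (surveyor's) formula: 2A = Σ (x_i·y_{i+1} − x_{i+1}·y_i), indices taken mod 6.
Σ = (-9) + (3) + (96) + (35) + (17) + (97) = 239
Area = |Σ|/2 = 119.5.
Hole:
A_1→A_2: (-2)(2) − (-1)(-2) = -6
A_2→A_3: (-1)(1) − (-4)(2) = 7
A_3→A_1: (-4)(-2) − (-2)(1) = 10
Σ = 11
Area = |Σ|/2 = 5.5.
Net area = 119.5 − 5.5 = 114.

114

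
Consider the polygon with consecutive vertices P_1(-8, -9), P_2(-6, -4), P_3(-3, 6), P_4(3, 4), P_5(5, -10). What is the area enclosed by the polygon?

P_1→P_2: (-8)(-4) − (-6)(-9) = -22
P_2→P_3: (-6)(6) − (-3)(-4) = -48
P_3→P_4: (-3)(4) − (3)(6) = -30
P_4→P_5: (3)(-10) − (5)(4) = -50
P_5→P_1: (5)(-9) − (-8)(-10) = -125
Σ = -275
Area = |Σ|/2 = 137.5.

137.5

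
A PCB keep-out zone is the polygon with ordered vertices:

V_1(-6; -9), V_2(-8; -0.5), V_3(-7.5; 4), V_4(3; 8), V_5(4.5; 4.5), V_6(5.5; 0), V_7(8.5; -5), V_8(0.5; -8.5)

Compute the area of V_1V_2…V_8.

188.375

Apply the surveyor's formula: 2A = Σ (x_i·y_{i+1} − x_{i+1}·y_i), indices taken mod 8.
Σ = (-69) + (-35.75) + (-72) + (-22.5) + (-24.75) + (-27.5) + (-69.75) + (-55.5) = -376.75
Area = |Σ|/2 = 188.375.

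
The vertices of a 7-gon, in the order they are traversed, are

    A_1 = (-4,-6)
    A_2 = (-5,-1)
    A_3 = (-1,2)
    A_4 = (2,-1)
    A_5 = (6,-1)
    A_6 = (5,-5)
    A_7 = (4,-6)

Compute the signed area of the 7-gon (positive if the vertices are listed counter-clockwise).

-59.5

Σ = (-26) + (-11) + (-3) + (4) + (-25) + (-10) + (-48) = -119
Signed area = Σ/2 = -59.5 (negative ⇒ clockwise traversal).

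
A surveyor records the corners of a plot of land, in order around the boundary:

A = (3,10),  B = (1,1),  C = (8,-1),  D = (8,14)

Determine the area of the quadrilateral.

71

A→B: (3)(1) − (1)(10) = -7
B→C: (1)(-1) − (8)(1) = -9
C→D: (8)(14) − (8)(-1) = 120
D→A: (8)(10) − (3)(14) = 38
Σ = 142
Area = |Σ|/2 = 71.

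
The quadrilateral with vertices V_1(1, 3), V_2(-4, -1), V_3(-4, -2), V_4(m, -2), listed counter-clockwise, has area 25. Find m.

5

Write out the shoelace sum; only the two edges meeting at V_4 involve m:
2·Area = [((-4)·(-2) − m·(-2)) + (m·3 − 1·(-2))] + 15
       = 5·m + 25 = 50
⇒ m = 5.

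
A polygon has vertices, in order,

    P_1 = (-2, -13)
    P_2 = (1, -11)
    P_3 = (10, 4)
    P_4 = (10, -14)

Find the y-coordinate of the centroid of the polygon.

-164/21

Apply Gauss's area formula. First the cross-terms c_i = x_i·y_{i+1} − x_{i+1}·y_i:
  35, 114, -180, -158  ⇒  2A = -189, A = -94.5.
Then Σ (y_i + y_{i+1})·c_i = 4428, so ȳ = 4428 / (6·(-94.5)) = -164/21.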